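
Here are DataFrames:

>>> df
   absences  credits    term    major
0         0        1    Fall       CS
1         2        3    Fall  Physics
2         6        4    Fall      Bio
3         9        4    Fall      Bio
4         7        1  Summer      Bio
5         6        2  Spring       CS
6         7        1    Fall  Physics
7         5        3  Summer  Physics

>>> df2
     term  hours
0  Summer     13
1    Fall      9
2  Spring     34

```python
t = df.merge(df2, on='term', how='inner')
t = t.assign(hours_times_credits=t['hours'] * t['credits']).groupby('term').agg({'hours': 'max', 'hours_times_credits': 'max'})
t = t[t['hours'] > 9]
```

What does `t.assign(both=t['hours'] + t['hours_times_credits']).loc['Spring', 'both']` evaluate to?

102

merge on 'term' (how='inner') → 8 rows:
   absences  credits    term    major  hours
0         0        1    Fall       CS      9
1         2        3    Fall  Physics      9
2         6        4    Fall      Bio      9
3         9        4    Fall      Bio      9
4         7        1  Summer      Bio     13
5         6        2  Spring       CS     34
6         7        1    Fall  Physics      9
7         5        3  Summer  Physics     13
add column hours_times_credits = t['hours'] * t['credits']:
   absences  credits    term    major  hours  hours_times_credits
0         0        1    Fall       CS      9                    9
1         2        3    Fall  Physics      9                   27
2         6        4    Fall      Bio      9                   36
3         9        4    Fall      Bio      9                   36
4         7        1  Summer      Bio     13                   13
5         6        2  Spring       CS     34                   68
6         7        1    Fall  Physics      9                    9
7         5        3  Summer  Physics     13                   39
group by term: max(hours), max(hours_times_credits):
        hours  hours_times_credits
term                              
Fall        9                   36
Spring     34                   68
Summer     13                   39
filter rows where hours > 9:
        hours  hours_times_credits
term                              
Spring     34                   68
Summer     13                   39
add column both = t['hours'] + t['hours_times_credits']:
        hours  hours_times_credits  both
term                                    
Spring     34                   68   102
Summer     13                   39    52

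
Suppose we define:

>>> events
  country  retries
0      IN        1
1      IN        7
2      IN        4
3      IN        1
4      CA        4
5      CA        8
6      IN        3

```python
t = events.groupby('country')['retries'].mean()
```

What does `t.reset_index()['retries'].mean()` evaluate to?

group by country, mean of retries:
country
CA    6.0
IN    3.2
Name: retries, dtype: float64
reset_index():
  country  retries
0      CA      6.0
1      IN      3.2
Taking the mean of column 'retries' gives 4.6.

4.6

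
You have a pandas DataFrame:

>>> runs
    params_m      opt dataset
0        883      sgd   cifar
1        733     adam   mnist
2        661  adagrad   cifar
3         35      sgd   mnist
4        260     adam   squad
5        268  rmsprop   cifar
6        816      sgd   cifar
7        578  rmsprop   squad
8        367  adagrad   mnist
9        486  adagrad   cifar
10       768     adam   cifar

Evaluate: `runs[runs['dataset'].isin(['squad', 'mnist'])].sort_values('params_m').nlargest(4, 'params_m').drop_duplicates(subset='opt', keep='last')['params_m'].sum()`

filter rows where dataset in ['squad', 'mnist']:
   params_m      opt dataset
1       733     adam   mnist
3        35      sgd   mnist
4       260     adam   squad
7       578  rmsprop   squad
8       367  adagrad   mnist
sort by params_m:
   params_m      opt dataset
3        35      sgd   mnist
4       260     adam   squad
8       367  adagrad   mnist
7       578  rmsprop   squad
1       733     adam   mnist
take 4 rows with largest params_m:
   params_m      opt dataset
1       733     adam   mnist
7       578  rmsprop   squad
8       367  adagrad   mnist
4       260     adam   squad
drop duplicate opt (keep=last):
   params_m      opt dataset
7       578  rmsprop   squad
8       367  adagrad   mnist
4       260     adam   squad
So sum() = 1205.

1205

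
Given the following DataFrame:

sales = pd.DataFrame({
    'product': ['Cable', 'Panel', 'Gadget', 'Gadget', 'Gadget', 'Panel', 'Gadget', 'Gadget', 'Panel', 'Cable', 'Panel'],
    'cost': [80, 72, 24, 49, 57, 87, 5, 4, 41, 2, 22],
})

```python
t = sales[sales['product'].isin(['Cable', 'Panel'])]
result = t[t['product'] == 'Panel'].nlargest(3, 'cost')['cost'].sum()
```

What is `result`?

filter rows where product in ['Cable', 'Panel']:
   product  cost
0    Cable    80
1    Panel    72
5    Panel    87
8    Panel    41
9    Cable     2
10   Panel    22
filter rows where product == 'Panel':
   product  cost
1    Panel    72
5    Panel    87
8    Panel    41
10   Panel    22
take 3 rows with largest cost:
  product  cost
5   Panel    87
1   Panel    72
8   Panel    41
So sum() = 200.

200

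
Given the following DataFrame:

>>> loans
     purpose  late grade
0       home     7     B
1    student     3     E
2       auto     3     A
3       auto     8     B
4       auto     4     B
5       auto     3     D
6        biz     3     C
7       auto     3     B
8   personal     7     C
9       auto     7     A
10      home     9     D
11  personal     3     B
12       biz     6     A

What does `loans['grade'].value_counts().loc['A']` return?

3

value_counts of grade:
grade
B    5
A    3
D    2
C    2
E    1
Name: count, dtype: int64
Hence 3.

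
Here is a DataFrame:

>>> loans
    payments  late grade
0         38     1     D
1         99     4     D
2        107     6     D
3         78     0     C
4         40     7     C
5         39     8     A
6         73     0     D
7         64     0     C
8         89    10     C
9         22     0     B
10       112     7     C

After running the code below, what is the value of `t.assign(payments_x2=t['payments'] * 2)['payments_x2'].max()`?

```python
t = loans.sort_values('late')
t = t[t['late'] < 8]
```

224

sort by late:
    payments  late grade
3         78     0     C
6         73     0     D
7         64     0     C
9         22     0     B
0         38     1     D
1         99     4     D
2        107     6     D
4         40     7     C
10       112     7     C
5         39     8     A
8         89    10     C
filter rows where late < 8:
    payments  late grade
3         78     0     C
6         73     0     D
7         64     0     C
9         22     0     B
0         38     1     D
1         99     4     D
2        107     6     D
4         40     7     C
10       112     7     C
add column payments_x2 = t['payments'] * 2:
    payments  late grade  payments_x2
3         78     0     C          156
6         73     0     D          146
7         64     0     C          128
9         22     0     B           44
0         38     1     D           76
1         99     4     D          198
2        107     6     D          214
4         40     7     C           80
10       112     7     C          224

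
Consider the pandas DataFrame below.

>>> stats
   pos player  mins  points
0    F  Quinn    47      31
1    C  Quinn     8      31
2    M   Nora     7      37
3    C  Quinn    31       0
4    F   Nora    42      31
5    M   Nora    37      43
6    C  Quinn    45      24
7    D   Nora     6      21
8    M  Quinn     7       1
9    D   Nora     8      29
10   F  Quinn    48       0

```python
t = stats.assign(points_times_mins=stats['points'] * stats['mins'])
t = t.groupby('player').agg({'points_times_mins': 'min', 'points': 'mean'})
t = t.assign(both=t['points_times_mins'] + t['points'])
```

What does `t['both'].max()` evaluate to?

158.2

add column points_times_mins = stats['points'] * stats['mins']:
   pos player  mins  points  points_times_mins
0    F  Quinn    47      31               1457
1    C  Quinn     8      31                248
2    M   Nora     7      37                259
3    C  Quinn    31       0                  0
4    F   Nora    42      31               1302
5    M   Nora    37      43               1591
6    C  Quinn    45      24               1080
7    D   Nora     6      21                126
8    M  Quinn     7       1                  7
9    D   Nora     8      29                232
10   F  Quinn    48       0                  0
group by player: min(points_times_mins), mean(points):
        points_times_mins  points
player                           
Nora                  126    32.2
Quinn                   0    14.5
add column both = t['points_times_mins'] + t['points']:
        points_times_mins  points   both
player                                  
Nora                  126    32.2  158.2
Quinn                   0    14.5   14.5
Hence 158.2.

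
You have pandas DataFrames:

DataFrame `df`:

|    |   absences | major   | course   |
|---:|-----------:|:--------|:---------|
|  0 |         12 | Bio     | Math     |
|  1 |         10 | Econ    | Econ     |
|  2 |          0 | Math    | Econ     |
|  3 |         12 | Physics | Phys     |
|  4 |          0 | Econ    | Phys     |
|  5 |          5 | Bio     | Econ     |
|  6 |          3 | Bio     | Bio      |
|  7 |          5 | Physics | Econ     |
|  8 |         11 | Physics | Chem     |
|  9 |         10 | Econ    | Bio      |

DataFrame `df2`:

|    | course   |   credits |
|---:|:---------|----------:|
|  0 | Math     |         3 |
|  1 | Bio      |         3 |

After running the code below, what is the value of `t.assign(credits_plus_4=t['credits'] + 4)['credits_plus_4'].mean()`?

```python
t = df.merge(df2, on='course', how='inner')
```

7.0

merge on 'course' (how='inner') → 3 rows:
   absences major course  credits
0        12   Bio   Math        3
1         3   Bio    Bio        3
2        10  Econ    Bio        3
add column credits_plus_4 = t['credits'] + 4:
   absences major course  credits  credits_plus_4
0        12   Bio   Math        3               7
1         3   Bio    Bio        3               7
2        10  Econ    Bio        3               7
Taking the mean of column 'credits_plus_4' gives 7.0.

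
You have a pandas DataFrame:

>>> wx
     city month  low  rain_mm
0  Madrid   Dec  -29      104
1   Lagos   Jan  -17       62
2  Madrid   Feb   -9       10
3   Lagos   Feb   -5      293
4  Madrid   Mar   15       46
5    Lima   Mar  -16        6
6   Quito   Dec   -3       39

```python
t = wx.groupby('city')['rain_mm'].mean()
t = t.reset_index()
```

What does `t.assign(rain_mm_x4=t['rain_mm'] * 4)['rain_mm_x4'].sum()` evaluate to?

1103.33333333

group by city, mean of rain_mm:
city
Lagos     177.500000
Lima        6.000000
Madrid     53.333333
Quito      39.000000
Name: rain_mm, dtype: float64
reset_index():
     city     rain_mm
0   Lagos  177.500000
1    Lima    6.000000
2  Madrid   53.333333
3   Quito   39.000000
add column rain_mm_x4 = t['rain_mm'] * 4:
     city     rain_mm  rain_mm_x4
0   Lagos  177.500000  710.000000
1    Lima    6.000000   24.000000
2  Madrid   53.333333  213.333333
3   Quito   39.000000  156.000000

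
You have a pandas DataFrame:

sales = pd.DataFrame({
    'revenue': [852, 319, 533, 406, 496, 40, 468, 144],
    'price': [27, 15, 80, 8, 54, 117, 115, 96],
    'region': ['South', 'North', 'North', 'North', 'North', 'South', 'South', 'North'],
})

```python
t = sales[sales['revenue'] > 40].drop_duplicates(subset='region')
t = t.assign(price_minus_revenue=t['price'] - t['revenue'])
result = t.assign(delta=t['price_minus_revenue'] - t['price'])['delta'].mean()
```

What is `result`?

-585.5

filter rows where revenue > 40:
   revenue  price region
0      852     27  South
1      319     15  North
2      533     80  North
3      406      8  North
4      496     54  North
6      468    115  South
7      144     96  North
drop duplicate region (keep=first):
   revenue  price region
0      852     27  South
1      319     15  North
add column price_minus_revenue = t['price'] - t['revenue']:
   revenue  price region  price_minus_revenue
0      852     27  South                 -825
1      319     15  North                 -304
add column delta = t['price_minus_revenue'] - t['price']:
   revenue  price region  price_minus_revenue  delta
0      852     27  South                 -825   -852
1      319     15  North                 -304   -319
Hence -585.5.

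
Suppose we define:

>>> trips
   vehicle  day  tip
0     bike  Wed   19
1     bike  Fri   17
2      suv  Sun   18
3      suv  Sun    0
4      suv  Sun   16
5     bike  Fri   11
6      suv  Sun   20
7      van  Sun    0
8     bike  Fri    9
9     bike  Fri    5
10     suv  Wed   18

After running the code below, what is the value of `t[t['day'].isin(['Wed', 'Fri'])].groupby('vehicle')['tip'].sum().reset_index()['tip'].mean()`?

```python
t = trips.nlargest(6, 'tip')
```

27.0

take 6 rows with largest tip:
   vehicle  day  tip
6      suv  Sun   20
0     bike  Wed   19
2      suv  Sun   18
10     suv  Wed   18
1     bike  Fri   17
4      suv  Sun   16
filter rows where day in ['Wed', 'Fri']:
   vehicle  day  tip
0     bike  Wed   19
10     suv  Wed   18
1     bike  Fri   17
group by vehicle, sum of tip:
vehicle
bike    36
suv     18
Name: tip, dtype: int64
reset_index():
  vehicle  tip
0    bike   36
1     suv   18
mean of column 'tip' → 27.0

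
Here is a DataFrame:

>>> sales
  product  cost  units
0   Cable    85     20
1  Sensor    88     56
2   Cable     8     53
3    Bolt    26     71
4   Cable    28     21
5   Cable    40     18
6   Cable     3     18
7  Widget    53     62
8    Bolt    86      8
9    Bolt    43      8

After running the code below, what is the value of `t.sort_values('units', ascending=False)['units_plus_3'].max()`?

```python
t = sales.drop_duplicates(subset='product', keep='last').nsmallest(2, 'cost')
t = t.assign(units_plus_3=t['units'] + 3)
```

21

drop duplicate product (keep=last):
  product  cost  units
1  Sensor    88     56
6   Cable     3     18
7  Widget    53     62
9    Bolt    43      8
take 2 rows with smallest cost:
  product  cost  units
6   Cable     3     18
9    Bolt    43      8
add column units_plus_3 = t['units'] + 3:
  product  cost  units  units_plus_3
6   Cable     3     18            21
9    Bolt    43      8            11
sort by units descending:
  product  cost  units  units_plus_3
6   Cable     3     18            21
9    Bolt    43      8            11
Hence 21.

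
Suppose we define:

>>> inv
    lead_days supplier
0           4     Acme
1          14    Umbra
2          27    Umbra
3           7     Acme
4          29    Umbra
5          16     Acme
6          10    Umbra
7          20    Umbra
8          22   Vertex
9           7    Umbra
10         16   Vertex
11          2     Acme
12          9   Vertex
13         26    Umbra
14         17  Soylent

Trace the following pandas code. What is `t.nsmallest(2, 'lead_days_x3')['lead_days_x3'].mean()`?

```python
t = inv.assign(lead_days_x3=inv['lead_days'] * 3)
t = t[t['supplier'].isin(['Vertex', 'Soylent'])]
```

add column lead_days_x3 = inv['lead_days'] * 3:
    lead_days supplier  lead_days_x3
0           4     Acme            12
1          14    Umbra            42
2          27    Umbra            81
3           7     Acme            21
4          29    Umbra            87
5          16     Acme            48
6          10    Umbra            30
7          20    Umbra            60
8          22   Vertex            66
9           7    Umbra            21
10         16   Vertex            48
11          2     Acme             6
12          9   Vertex            27
13         26    Umbra            78
14         17  Soylent            51
filter rows where supplier in ['Vertex', 'Soylent']:
    lead_days supplier  lead_days_x3
8          22   Vertex            66
10         16   Vertex            48
12          9   Vertex            27
14         17  Soylent            51
take 2 rows with smallest lead_days_x3:
    lead_days supplier  lead_days_x3
12          9   Vertex            27
10         16   Vertex            48
So mean() = 37.5.

37.5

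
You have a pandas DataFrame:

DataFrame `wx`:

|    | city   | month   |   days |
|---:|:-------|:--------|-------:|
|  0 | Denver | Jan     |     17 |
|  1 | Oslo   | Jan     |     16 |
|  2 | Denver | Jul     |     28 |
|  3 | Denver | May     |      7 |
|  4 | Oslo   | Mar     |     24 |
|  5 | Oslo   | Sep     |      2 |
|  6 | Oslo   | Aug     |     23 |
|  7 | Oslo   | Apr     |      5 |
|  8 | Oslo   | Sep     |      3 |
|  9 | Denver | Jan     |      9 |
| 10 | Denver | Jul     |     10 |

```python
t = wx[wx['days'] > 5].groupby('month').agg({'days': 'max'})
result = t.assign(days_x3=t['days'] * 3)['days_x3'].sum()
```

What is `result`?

filter rows where days > 5:
      city month  days
0   Denver   Jan    17
1     Oslo   Jan    16
2   Denver   Jul    28
3   Denver   May     7
4     Oslo   Mar    24
6     Oslo   Aug    23
9   Denver   Jan     9
10  Denver   Jul    10
group by month, max of days:
       days
month      
Aug      23
Jan      17
Jul      28
Mar      24
May       7
add column days_x3 = t['days'] * 3:
       days  days_x3
month               
Aug      23       69
Jan      17       51
Jul      28       84
Mar      24       72
May       7       21
Then the sum of column 'days_x3': 297

297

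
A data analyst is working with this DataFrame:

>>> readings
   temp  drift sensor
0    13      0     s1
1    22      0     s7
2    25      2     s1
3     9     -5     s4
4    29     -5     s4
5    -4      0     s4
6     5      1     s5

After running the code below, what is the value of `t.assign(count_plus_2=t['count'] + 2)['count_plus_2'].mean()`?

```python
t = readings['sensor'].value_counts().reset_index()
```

value_counts of sensor:
sensor
s4    3
s1    2
s7    1
s5    1
Name: count, dtype: int64
reset_index():
  sensor  count
0     s4      3
1     s1      2
2     s7      1
3     s5      1
add column count_plus_2 = t['count'] + 2:
  sensor  count  count_plus_2
0     s4      3             5
1     s1      2             4
2     s7      1             3
3     s5      1             3
Finally, mean of column 'count_plus_2' = 3.75.

3.75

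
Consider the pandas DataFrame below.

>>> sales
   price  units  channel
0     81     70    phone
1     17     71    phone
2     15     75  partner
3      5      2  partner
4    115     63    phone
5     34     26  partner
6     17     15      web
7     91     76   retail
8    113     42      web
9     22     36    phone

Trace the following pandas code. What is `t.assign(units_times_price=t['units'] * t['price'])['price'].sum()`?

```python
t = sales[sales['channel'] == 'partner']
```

54

filter rows where channel == 'partner':
   price  units  channel
2     15     75  partner
3      5      2  partner
5     34     26  partner
add column units_times_price = t['units'] * t['price']:
   price  units  channel  units_times_price
2     15     75  partner               1125
3      5      2  partner                 10
5     34     26  partner                884
Finally, sum of column 'price' = 54.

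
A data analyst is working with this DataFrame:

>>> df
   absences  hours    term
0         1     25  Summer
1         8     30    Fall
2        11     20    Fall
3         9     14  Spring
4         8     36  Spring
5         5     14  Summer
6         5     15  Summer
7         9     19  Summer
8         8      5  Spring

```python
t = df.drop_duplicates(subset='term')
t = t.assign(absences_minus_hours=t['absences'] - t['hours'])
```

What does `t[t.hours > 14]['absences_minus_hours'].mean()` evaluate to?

drop duplicate term (keep=first):
   absences  hours    term
0         1     25  Summer
1         8     30    Fall
3         9     14  Spring
add column absences_minus_hours = t['absences'] - t['hours']:
   absences  hours    term  absences_minus_hours
0         1     25  Summer                   -24
1         8     30    Fall                   -22
3         9     14  Spring                    -5
filter rows where hours > 14:
   absences  hours    term  absences_minus_hours
0         1     25  Summer                   -24
1         8     30    Fall                   -22

-23.0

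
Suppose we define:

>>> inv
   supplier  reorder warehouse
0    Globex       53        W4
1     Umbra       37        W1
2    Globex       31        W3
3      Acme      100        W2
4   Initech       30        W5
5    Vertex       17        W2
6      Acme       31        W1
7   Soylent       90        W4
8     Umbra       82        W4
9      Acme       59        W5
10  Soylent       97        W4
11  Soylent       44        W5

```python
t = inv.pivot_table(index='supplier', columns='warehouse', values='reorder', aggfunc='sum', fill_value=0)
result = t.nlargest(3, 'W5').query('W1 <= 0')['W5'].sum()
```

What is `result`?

pivot: rows=supplier, cols=warehouse, sum(reorder):
warehouse  W1   W2  W3   W4  W5
supplier                       
Acme       31  100   0    0  59
Globex      0    0  31   53   0
Initech     0    0   0    0  30
Soylent     0    0   0  187  44
Umbra      37    0   0   82   0
Vertex      0   17   0    0   0
take 3 rows with largest W5:
warehouse  W1   W2  W3   W4  W5
supplier                       
Acme       31  100   0    0  59
Soylent     0    0   0  187  44
Initech     0    0   0    0  30
filter rows where W1 <= 0:
warehouse  W1  W2  W3   W4  W5
supplier                      
Soylent     0   0   0  187  44
Initech     0   0   0    0  30

74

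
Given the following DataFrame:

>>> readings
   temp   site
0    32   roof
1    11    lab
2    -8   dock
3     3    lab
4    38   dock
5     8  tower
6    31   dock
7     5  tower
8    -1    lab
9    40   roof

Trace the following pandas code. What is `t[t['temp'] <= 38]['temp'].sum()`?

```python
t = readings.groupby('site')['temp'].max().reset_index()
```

group by site, max of temp:
site
dock     38
lab      11
roof     40
tower     8
Name: temp, dtype: int64
reset_index():
    site  temp
0   dock    38
1    lab    11
2   roof    40
3  tower     8
filter rows where temp <= 38:
    site  temp
0   dock    38
1    lab    11
3  tower     8

57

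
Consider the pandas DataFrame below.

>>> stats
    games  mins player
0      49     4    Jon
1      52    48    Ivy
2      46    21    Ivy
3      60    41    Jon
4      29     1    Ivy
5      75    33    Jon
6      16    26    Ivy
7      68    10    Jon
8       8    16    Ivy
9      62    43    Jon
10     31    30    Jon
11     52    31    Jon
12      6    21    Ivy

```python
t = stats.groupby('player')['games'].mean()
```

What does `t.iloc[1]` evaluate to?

group by player, mean of games:
player
Ivy    26.166667
Jon    56.714286
Name: games, dtype: float64
Hence 56.7142857143.

56.7142857143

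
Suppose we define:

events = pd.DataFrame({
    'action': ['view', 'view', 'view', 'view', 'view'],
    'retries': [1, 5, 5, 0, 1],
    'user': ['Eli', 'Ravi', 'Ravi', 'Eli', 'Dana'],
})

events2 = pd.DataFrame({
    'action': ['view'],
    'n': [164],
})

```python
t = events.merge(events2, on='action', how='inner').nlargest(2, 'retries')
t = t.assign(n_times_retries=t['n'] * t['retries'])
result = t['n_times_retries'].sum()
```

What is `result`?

merge on 'action' (how='inner') → 5 rows:
  action  retries  user    n
0   view        1   Eli  164
1   view        5  Ravi  164
2   view        5  Ravi  164
3   view        0   Eli  164
4   view        1  Dana  164
take 2 rows with largest retries:
  action  retries  user    n
1   view        5  Ravi  164
2   view        5  Ravi  164
add column n_times_retries = t['n'] * t['retries']:
  action  retries  user    n  n_times_retries
1   view        5  Ravi  164              820
2   view        5  Ravi  164              820
Reading off the sum of column 'n_times_retries', we get 1640.

1640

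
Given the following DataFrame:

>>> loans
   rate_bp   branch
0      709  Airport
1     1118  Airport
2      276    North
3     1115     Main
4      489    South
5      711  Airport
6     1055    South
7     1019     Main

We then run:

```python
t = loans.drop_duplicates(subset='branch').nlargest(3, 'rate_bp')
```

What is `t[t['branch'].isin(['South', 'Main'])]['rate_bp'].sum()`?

1604

drop duplicate branch (keep=first):
   rate_bp   branch
0      709  Airport
2      276    North
3     1115     Main
4      489    South
take 3 rows with largest rate_bp:
   rate_bp   branch
3     1115     Main
0      709  Airport
4      489    South
filter rows where branch in ['South', 'Main']:
   rate_bp branch
3     1115   Main
4      489  South
Taking the sum of column 'rate_bp' gives 1604.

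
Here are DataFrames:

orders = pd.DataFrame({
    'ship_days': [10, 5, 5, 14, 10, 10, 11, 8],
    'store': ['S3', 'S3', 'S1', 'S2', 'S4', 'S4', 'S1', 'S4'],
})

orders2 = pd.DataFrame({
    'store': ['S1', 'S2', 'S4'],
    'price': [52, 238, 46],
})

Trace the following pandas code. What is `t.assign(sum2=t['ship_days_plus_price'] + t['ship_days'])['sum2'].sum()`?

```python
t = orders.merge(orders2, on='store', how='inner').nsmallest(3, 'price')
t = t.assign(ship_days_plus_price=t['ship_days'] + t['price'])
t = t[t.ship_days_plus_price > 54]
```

merge on 'store' (how='inner') → 6 rows:
   ship_days store  price
0          5    S1     52
1         14    S2    238
2         10    S4     46
3         10    S4     46
4         11    S1     52
5          8    S4     46
take 3 rows with smallest price:
   ship_days store  price
2         10    S4     46
3         10    S4     46
5          8    S4     46
add column ship_days_plus_price = t['ship_days'] + t['price']:
   ship_days store  price  ship_days_plus_price
2         10    S4     46                    56
3         10    S4     46                    56
5          8    S4     46                    54
filter rows where ship_days_plus_price > 54:
   ship_days store  price  ship_days_plus_price
2         10    S4     46                    56
3         10    S4     46                    56
add column sum2 = t['ship_days_plus_price'] + t['ship_days']:
   ship_days store  price  ship_days_plus_price  sum2
2         10    S4     46                    56    66
3         10    S4     46                    56    66

132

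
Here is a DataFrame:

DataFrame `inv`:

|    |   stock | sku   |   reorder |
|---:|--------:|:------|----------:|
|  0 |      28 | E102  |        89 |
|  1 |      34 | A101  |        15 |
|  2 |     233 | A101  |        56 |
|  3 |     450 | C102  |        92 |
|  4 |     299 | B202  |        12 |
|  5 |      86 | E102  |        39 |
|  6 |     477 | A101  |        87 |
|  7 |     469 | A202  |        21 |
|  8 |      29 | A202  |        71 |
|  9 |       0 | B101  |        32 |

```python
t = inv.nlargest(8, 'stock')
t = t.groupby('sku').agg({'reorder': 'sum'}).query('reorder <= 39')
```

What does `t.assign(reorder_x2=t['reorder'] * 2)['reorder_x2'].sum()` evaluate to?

take 8 rows with largest stock:
   stock   sku  reorder
6    477  A101       87
7    469  A202       21
3    450  C102       92
4    299  B202       12
2    233  A101       56
5     86  E102       39
1     34  A101       15
8     29  A202       71
group by sku, sum of reorder:
      reorder
sku          
A101      158
A202       92
B202       12
C102       92
E102       39
filter rows where reorder <= 39:
      reorder
sku          
B202       12
E102       39
add column reorder_x2 = t['reorder'] * 2:
      reorder  reorder_x2
sku                      
B202       12          24
E102       39          78

102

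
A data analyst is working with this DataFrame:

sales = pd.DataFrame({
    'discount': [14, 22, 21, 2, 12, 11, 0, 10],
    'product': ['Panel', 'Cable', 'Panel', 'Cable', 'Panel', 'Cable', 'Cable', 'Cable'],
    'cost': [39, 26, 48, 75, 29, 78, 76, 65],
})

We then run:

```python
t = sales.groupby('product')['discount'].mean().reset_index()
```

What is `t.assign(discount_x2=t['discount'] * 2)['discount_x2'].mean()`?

24.6666666667

group by product, mean of discount:
product
Cable     9.000000
Panel    15.666667
Name: discount, dtype: float64
reset_index():
  product   discount
0   Cable   9.000000
1   Panel  15.666667
add column discount_x2 = t['discount'] * 2:
  product   discount  discount_x2
0   Cable   9.000000    18.000000
1   Panel  15.666667    31.333333
Reading off the mean of column 'discount_x2', we get 24.6666666667.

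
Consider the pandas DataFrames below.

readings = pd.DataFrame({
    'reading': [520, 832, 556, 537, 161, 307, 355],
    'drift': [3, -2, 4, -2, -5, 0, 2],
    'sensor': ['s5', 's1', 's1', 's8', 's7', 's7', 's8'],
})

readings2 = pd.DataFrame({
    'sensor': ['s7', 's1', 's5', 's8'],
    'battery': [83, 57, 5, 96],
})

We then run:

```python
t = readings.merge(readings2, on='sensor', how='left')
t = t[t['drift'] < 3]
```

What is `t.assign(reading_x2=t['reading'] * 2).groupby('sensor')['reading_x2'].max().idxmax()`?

s1

merge on 'sensor' (how='left') → 7 rows:
   reading  drift sensor  battery
0      520      3     s5        5
1      832     -2     s1       57
2      556      4     s1       57
3      537     -2     s8       96
4      161     -5     s7       83
5      307      0     s7       83
6      355      2     s8       96
filter rows where drift < 3:
   reading  drift sensor  battery
1      832     -2     s1       57
3      537     -2     s8       96
4      161     -5     s7       83
5      307      0     s7       83
6      355      2     s8       96
add column reading_x2 = t['reading'] * 2:
   reading  drift sensor  battery  reading_x2
1      832     -2     s1       57        1664
3      537     -2     s8       96        1074
4      161     -5     s7       83         322
5      307      0     s7       83         614
6      355      2     s8       96         710
group by sensor, max of reading_x2:
sensor
s1    1664
s7     614
s8    1074
Name: reading_x2, dtype: int64
Taking the label with the largest value gives s1.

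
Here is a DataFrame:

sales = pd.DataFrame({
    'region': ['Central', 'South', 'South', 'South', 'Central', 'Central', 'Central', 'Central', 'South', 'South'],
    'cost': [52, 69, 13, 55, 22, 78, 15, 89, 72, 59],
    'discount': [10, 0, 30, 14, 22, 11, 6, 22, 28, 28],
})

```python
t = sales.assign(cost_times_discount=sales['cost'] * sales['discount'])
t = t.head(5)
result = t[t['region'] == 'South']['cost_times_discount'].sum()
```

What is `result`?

1160

add column cost_times_discount = sales['cost'] * sales['discount']:
    region  cost  discount  cost_times_discount
0  Central    52        10                  520
1    South    69         0                    0
2    South    13        30                  390
3    South    55        14                  770
4  Central    22        22                  484
5  Central    78        11                  858
6  Central    15         6                   90
7  Central    89        22                 1958
8    South    72        28                 2016
9    South    59        28                 1652
take first 5 rows:
    region  cost  discount  cost_times_discount
0  Central    52        10                  520
1    South    69         0                    0
2    South    13        30                  390
3    South    55        14                  770
4  Central    22        22                  484
filter rows where region == 'South':
  region  cost  discount  cost_times_discount
1  South    69         0                    0
2  South    13        30                  390
3  South    55        14                  770
So sum() = 1160.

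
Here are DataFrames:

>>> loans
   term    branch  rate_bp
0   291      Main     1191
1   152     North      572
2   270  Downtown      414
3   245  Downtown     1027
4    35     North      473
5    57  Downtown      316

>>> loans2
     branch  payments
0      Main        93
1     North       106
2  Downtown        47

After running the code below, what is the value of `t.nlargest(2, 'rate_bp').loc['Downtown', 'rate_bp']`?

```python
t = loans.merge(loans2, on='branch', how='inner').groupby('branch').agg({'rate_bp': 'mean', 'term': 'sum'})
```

merge on 'branch' (how='inner') → 6 rows:
   term    branch  rate_bp  payments
0   291      Main     1191        93
1   152     North      572       106
2   270  Downtown      414        47
3   245  Downtown     1027        47
4    35     North      473       106
5    57  Downtown      316        47
group by branch: mean(rate_bp), sum(term):
              rate_bp  term
branch                     
Downtown   585.666667   572
Main      1191.000000   291
North      522.500000   187
take 2 rows with largest rate_bp:
              rate_bp  term
branch                     
Main      1191.000000   291
Downtown   585.666667   572
value at row 'Downtown', column 'rate_bp' → 585.666666667

585.666666667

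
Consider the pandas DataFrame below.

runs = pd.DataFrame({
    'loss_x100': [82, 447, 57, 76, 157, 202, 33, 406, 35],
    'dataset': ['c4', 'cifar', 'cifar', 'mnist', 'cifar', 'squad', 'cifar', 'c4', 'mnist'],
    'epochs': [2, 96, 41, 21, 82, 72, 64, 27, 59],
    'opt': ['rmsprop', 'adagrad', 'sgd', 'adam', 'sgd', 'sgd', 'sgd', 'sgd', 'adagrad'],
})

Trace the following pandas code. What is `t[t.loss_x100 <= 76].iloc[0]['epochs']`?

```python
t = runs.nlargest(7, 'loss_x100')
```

take 7 rows with largest loss_x100:
   loss_x100 dataset  epochs      opt
1        447   cifar      96  adagrad
7        406      c4      27      sgd
5        202   squad      72      sgd
4        157   cifar      82      sgd
0         82      c4       2  rmsprop
3         76   mnist      21     adam
2         57   cifar      41      sgd
filter rows where loss_x100 <= 76:
   loss_x100 dataset  epochs   opt
3         76   mnist      21  adam
2         57   cifar      41   sgd
So iloc[0]['epochs'] = 21.

21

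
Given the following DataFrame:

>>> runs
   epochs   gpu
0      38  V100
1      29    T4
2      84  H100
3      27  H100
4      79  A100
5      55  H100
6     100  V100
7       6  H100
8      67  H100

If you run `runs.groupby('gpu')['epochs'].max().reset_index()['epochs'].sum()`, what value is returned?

292

group by gpu, max of epochs:
gpu
A100     79
H100     84
T4       29
V100    100
Name: epochs, dtype: int64
reset_index():
    gpu  epochs
0  A100      79
1  H100      84
2    T4      29
3  V100     100
Finally, sum of column 'epochs' = 292.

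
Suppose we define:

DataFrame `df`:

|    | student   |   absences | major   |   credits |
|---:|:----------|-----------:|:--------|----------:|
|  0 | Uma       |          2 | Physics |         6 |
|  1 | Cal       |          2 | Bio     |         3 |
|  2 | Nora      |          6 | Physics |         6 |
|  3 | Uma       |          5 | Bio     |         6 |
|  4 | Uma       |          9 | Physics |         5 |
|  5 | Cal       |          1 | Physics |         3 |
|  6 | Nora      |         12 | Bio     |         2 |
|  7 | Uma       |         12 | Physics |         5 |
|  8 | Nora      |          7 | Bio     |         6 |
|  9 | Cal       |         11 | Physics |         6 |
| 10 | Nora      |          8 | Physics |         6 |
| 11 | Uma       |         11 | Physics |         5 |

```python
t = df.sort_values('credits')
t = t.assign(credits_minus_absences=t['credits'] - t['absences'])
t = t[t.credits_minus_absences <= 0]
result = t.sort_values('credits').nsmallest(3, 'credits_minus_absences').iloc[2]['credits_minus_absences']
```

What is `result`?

sort by credits:
   student  absences    major  credits
6     Nora        12      Bio        2
1      Cal         2      Bio        3
5      Cal         1  Physics        3
4      Uma         9  Physics        5
7      Uma        12  Physics        5
11     Uma        11  Physics        5
0      Uma         2  Physics        6
2     Nora         6  Physics        6
3      Uma         5      Bio        6
8     Nora         7      Bio        6
9      Cal        11  Physics        6
10    Nora         8  Physics        6
add column credits_minus_absences = t['credits'] - t['absences']:
   student  absences    major  credits  credits_minus_absences
6     Nora        12      Bio        2                     -10
1      Cal         2      Bio        3                       1
5      Cal         1  Physics        3                       2
4      Uma         9  Physics        5                      -4
7      Uma        12  Physics        5                      -7
11     Uma        11  Physics        5                      -6
0      Uma         2  Physics        6                       4
2     Nora         6  Physics        6                       0
3      Uma         5      Bio        6                       1
8     Nora         7      Bio        6                      -1
9      Cal        11  Physics        6                      -5
10    Nora         8  Physics        6                      -2
filter rows where credits_minus_absences <= 0:
   student  absences    major  credits  credits_minus_absences
6     Nora        12      Bio        2                     -10
4      Uma         9  Physics        5                      -4
7      Uma        12  Physics        5                      -7
11     Uma        11  Physics        5                      -6
2     Nora         6  Physics        6                       0
8     Nora         7      Bio        6                      -1
9      Cal        11  Physics        6                      -5
10    Nora         8  Physics        6                      -2
sort by credits:
   student  absences    major  credits  credits_minus_absences
6     Nora        12      Bio        2                     -10
4      Uma         9  Physics        5                      -4
7      Uma        12  Physics        5                      -7
11     Uma        11  Physics        5                      -6
2     Nora         6  Physics        6                       0
8     Nora         7      Bio        6                      -1
9      Cal        11  Physics        6                      -5
10    Nora         8  Physics        6                      -2
take 3 rows with smallest credits_minus_absences:
   student  absences    major  credits  credits_minus_absences
6     Nora        12      Bio        2                     -10
7      Uma        12  Physics        5                      -7
11     Uma        11  Physics        5                      -6
The value at position 2, column 'credits_minus_absences' is -6.

-6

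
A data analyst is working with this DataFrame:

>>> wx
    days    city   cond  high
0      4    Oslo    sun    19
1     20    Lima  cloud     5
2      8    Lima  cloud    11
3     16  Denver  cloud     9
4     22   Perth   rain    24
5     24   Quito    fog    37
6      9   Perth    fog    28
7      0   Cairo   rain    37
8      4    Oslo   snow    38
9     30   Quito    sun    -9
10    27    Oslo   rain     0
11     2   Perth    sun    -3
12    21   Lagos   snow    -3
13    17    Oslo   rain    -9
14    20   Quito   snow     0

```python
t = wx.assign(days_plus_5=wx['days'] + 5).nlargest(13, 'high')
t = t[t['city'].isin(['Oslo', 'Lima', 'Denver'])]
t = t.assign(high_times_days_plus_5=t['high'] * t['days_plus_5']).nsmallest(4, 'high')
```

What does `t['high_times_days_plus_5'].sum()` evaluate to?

add column days_plus_5 = wx['days'] + 5:
    days    city   cond  high  days_plus_5
0      4    Oslo    sun    19            9
1     20    Lima  cloud     5           25
2      8    Lima  cloud    11           13
3     16  Denver  cloud     9           21
4     22   Perth   rain    24           27
5     24   Quito    fog    37           29
6      9   Perth    fog    28           14
7      0   Cairo   rain    37            5
8      4    Oslo   snow    38            9
9     30   Quito    sun    -9           35
10    27    Oslo   rain     0           32
11     2   Perth    sun    -3            7
12    21   Lagos   snow    -3           26
13    17    Oslo   rain    -9           22
14    20   Quito   snow     0           25
take 13 rows with largest high:
    days    city   cond  high  days_plus_5
8      4    Oslo   snow    38            9
5     24   Quito    fog    37           29
7      0   Cairo   rain    37            5
6      9   Perth    fog    28           14
4     22   Perth   rain    24           27
0      4    Oslo    sun    19            9
2      8    Lima  cloud    11           13
3     16  Denver  cloud     9           21
1     20    Lima  cloud     5           25
10    27    Oslo   rain     0           32
14    20   Quito   snow     0           25
11     2   Perth    sun    -3            7
12    21   Lagos   snow    -3           26
filter rows where city in ['Oslo', 'Lima', 'Denver']:
    days    city   cond  high  days_plus_5
8      4    Oslo   snow    38            9
0      4    Oslo    sun    19            9
2      8    Lima  cloud    11           13
3     16  Denver  cloud     9           21
1     20    Lima  cloud     5           25
10    27    Oslo   rain     0           32
add column high_times_days_plus_5 = t['high'] * t['days_plus_5']:
    days    city   cond  high  days_plus_5  high_times_days_plus_5
8      4    Oslo   snow    38            9                     342
0      4    Oslo    sun    19            9                     171
2      8    Lima  cloud    11           13                     143
3     16  Denver  cloud     9           21                     189
1     20    Lima  cloud     5           25                     125
10    27    Oslo   rain     0           32                       0
take 4 rows with smallest high:
    days    city   cond  high  days_plus_5  high_times_days_plus_5
10    27    Oslo   rain     0           32                       0
1     20    Lima  cloud     5           25                     125
3     16  Denver  cloud     9           21                     189
2      8    Lima  cloud    11           13                     143
Finally, sum of column 'high_times_days_plus_5' = 457.

457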